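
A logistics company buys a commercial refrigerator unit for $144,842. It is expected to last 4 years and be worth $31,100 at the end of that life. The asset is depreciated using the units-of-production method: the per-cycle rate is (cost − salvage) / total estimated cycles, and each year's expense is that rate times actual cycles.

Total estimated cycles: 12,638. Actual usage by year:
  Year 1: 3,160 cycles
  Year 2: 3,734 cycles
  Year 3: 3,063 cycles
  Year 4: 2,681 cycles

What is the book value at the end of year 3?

Depreciable base = $144,842 − $31,100 = $113,742.
Rate = $113,742 / 12,638 cycles = $9 per cycle.
Year 1: 3,160 × $9 = $28,440. Book value $116,402.
Year 2: 3,734 × $9 = $33,606. Book value $82,796.
Year 3: 3,063 × $9 = $27,567. Book value $55,229.

$55,229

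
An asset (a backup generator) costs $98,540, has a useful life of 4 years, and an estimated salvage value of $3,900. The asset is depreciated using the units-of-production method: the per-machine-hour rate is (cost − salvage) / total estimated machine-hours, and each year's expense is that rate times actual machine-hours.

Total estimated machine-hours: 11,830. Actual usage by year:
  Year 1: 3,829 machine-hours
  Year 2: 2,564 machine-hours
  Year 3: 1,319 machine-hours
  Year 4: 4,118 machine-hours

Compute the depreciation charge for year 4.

Depreciable base = $98,540 − $3,900 = $94,640.
Rate = $94,640 / 11,830 machine-hours = $8 per machine-hour.
Year 1: 3,829 × $8 = $30,632. Book value $67,908.
Year 2: 2,564 × $8 = $20,512. Book value $47,396.
Year 3: 1,319 × $8 = $10,552. Book value $36,844.
Year 4: 4,118 × $8 = $32,944. Book value $3,900.

$32,944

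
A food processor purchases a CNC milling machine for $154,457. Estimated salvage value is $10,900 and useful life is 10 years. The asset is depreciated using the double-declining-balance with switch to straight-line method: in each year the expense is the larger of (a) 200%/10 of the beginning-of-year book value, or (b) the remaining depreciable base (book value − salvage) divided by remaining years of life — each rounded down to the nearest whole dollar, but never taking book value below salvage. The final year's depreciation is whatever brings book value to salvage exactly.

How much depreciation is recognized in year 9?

Depreciable base = $154,457 − $10,900 = $143,557.
Year 1: DB = ⌊$154,457 × 200%/10⌋ = $30,891; SL = ⌊$143,557/10⌋ = $14,355 → take DB $30,891. Book value $123,566.
Year 2: DB = ⌊$123,566 × 200%/10⌋ = $24,713; SL = ⌊$112,666/9⌋ = $12,518 → take DB $24,713. Book value $98,853.
Year 3: DB = ⌊$98,853 × 200%/10⌋ = $19,770; SL = ⌊$87,953/8⌋ = $10,994 → take DB $19,770. Book value $79,083.
Year 4: DB = ⌊$79,083 × 200%/10⌋ = $15,816; SL = ⌊$68,183/7⌋ = $9,740 → take DB $15,816. Book value $63,267.
Year 5: DB = ⌊$63,267 × 200%/10⌋ = $12,653; SL = ⌊$52,367/6⌋ = $8,727 → take DB $12,653. Book value $50,614.
Year 6: DB = ⌊$50,614 × 200%/10⌋ = $10,122; SL = ⌊$39,714/5⌋ = $7,942 → take DB $10,122. Book value $40,492.
Year 7: DB = ⌊$40,492 × 200%/10⌋ = $8,098; SL = ⌊$29,592/4⌋ = $7,398 → take DB $8,098. Book value $32,394.
Year 8: DB = ⌊$32,394 × 200%/10⌋ = $6,478; SL = ⌊$21,494/3⌋ = $7,164 → take SL $7,164. Book value $25,230.
Year 9: DB = ⌊$25,230 × 200%/10⌋ = $5,046; SL = ⌊$14,330/2⌋ = $7,165 → take SL $7,165. Book value $18,065.

$7,165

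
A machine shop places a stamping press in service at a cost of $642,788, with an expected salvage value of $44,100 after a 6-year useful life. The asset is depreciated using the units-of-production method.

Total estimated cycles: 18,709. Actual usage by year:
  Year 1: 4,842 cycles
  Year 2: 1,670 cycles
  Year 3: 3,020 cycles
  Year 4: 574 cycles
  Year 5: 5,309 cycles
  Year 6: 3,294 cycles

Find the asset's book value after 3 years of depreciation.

Depreciable base = $642,788 − $44,100 = $598,688.
Rate = $598,688 / 18,709 cycles = $32 per cycle.
Year 1: 4,842 × $32 = $154,944. Book value $487,844.
Year 2: 1,670 × $32 = $53,440. Book value $434,404.
Year 3: 3,020 × $32 = $96,640. Book value $337,764.

$337,764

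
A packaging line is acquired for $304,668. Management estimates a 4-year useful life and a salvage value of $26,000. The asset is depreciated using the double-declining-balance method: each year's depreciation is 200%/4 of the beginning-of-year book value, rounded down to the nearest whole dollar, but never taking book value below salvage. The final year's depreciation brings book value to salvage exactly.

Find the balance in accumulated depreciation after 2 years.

$228,501

Depreciable base = $304,668 − $26,000 = $278,668.
Year 1: ⌊$304,668 × 200%/4⌋ = $152,334. Book value $152,334.
Year 2: ⌊$152,334 × 200%/4⌋ = $76,167. Book value $76,167.
Accumulated through year 2 = $304,668 − $76,167 = $228,501.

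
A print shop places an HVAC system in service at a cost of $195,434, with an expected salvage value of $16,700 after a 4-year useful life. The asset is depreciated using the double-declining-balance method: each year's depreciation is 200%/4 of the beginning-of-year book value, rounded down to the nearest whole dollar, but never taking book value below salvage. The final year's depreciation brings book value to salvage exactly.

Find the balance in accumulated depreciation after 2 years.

Depreciable base = $195,434 − $16,700 = $178,734.
Year 1: ⌊$195,434 × 200%/4⌋ = $97,717. Book value $97,717.
Year 2: ⌊$97,717 × 200%/4⌋ = $48,858. Book value $48,859.
Accumulated through year 2 = $195,434 − $48,859 = $146,575.

$146,575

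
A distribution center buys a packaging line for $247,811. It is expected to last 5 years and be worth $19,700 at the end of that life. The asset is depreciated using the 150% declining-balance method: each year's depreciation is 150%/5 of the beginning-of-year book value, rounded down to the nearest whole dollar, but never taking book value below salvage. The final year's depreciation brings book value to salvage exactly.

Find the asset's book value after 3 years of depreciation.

$85,000

Depreciable base = $247,811 − $19,700 = $228,111.
Year 1: ⌊$247,811 × 150%/5⌋ = $74,343. Book value $173,468.
Year 2: ⌊$173,468 × 150%/5⌋ = $52,040. Book value $121,428.
Year 3: ⌊$121,428 × 150%/5⌋ = $36,428. Book value $85,000.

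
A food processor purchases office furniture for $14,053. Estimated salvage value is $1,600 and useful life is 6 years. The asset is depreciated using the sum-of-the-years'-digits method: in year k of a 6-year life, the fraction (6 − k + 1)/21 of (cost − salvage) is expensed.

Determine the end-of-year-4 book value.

$3,379

Depreciable base = $14,053 − $1,600 = $12,453.
Sum of the years' digits = 6+5+4+3+2+1 = 21.
Year 1: $12,453 × 6/21 = $3,558. Book value $10,495.
Year 2: $12,453 × 5/21 = $2,965. Book value $7,530.
Year 3: $12,453 × 4/21 = $2,372. Book value $5,158.
Year 4: $12,453 × 3/21 = $1,779. Book value $3,379.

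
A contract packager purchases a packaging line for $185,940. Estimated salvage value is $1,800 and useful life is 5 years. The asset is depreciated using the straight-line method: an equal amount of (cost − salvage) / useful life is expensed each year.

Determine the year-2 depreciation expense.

$36,828

Depreciable base = $185,940 − $1,800 = $184,140.
Annual expense = $184,140 / 5 = $36,828.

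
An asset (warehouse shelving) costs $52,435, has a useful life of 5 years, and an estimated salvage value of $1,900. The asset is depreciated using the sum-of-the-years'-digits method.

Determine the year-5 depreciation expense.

$3,369

Depreciable base = $52,435 − $1,900 = $50,535.
Sum of the years' digits = 5+4+3+2+1 = 15.
Year 1: $50,535 × 5/15 = $16,845. Book value $35,590.
Year 2: $50,535 × 4/15 = $13,476. Book value $22,114.
Year 3: $50,535 × 3/15 = $10,107. Book value $12,007.
Year 4: $50,535 × 2/15 = $6,738. Book value $5,269.
Year 5: $50,535 × 1/15 = $3,369. Book value $1,900.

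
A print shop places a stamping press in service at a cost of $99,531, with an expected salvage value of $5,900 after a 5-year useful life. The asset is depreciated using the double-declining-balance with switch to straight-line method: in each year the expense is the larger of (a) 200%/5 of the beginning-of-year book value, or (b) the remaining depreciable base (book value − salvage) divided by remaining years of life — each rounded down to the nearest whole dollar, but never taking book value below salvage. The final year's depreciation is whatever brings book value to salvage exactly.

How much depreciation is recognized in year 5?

$7,000

Depreciable base = $99,531 − $5,900 = $93,631.
Year 1: DB = ⌊$99,531 × 200%/5⌋ = $39,812; SL = ⌊$93,631/5⌋ = $18,726 → take DB $39,812. Book value $59,719.
Year 2: DB = ⌊$59,719 × 200%/5⌋ = $23,887; SL = ⌊$53,819/4⌋ = $13,454 → take DB $23,887. Book value $35,832.
Year 3: DB = ⌊$35,832 × 200%/5⌋ = $14,332; SL = ⌊$29,932/3⌋ = $9,977 → take DB $14,332. Book value $21,500.
Year 4: DB = ⌊$21,500 × 200%/5⌋ = $8,600; SL = ⌊$15,600/2⌋ = $7,800 → take DB $8,600. Book value $12,900.
Year 5 (final): $12,900 − $5,900 = $7,000. Book value $5,900.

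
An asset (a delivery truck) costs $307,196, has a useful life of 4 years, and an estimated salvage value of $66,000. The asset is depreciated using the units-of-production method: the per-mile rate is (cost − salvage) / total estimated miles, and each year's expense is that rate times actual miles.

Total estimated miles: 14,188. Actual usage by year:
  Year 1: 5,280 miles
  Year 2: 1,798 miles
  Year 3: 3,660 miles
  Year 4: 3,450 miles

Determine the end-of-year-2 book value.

Depreciable base = $307,196 − $66,000 = $241,196.
Rate = $241,196 / 14,188 miles = $17 per mile.
Year 1: 5,280 × $17 = $89,760. Book value $217,436.
Year 2: 1,798 × $17 = $30,566. Book value $186,870.

$186,870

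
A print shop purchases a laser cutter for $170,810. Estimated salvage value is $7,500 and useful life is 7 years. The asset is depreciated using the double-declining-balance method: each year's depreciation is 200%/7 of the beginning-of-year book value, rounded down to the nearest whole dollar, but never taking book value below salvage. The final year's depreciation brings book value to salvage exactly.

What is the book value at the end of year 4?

$44,465

Depreciable base = $170,810 − $7,500 = $163,310.
Year 1: ⌊$170,810 × 200%/7⌋ = $48,802. Book value $122,008.
Year 2: ⌊$122,008 × 200%/7⌋ = $34,859. Book value $87,149.
Year 3: ⌊$87,149 × 200%/7⌋ = $24,899. Book value $62,250.
Year 4: ⌊$62,250 × 200%/7⌋ = $17,785. Book value $44,465.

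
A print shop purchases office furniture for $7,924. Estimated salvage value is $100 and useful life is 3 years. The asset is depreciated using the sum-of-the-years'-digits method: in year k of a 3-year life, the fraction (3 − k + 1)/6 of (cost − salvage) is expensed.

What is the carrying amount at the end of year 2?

Depreciable base = $7,924 − $100 = $7,824.
Sum of the years' digits = 3+2+1 = 6.
Year 1: $7,824 × 3/6 = $3,912. Book value $4,012.
Year 2: $7,824 × 2/6 = $2,608. Book value $1,404.

$1,404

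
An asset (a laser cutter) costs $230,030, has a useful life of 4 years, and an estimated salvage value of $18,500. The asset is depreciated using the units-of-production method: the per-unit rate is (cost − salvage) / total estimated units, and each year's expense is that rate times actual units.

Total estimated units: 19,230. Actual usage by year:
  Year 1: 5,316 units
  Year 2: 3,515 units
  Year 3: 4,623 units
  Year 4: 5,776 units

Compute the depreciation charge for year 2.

Depreciable base = $230,030 − $18,500 = $211,530.
Rate = $211,530 / 19,230 units = $11 per unit.
Year 1: 5,316 × $11 = $58,476. Book value $171,554.
Year 2: 3,515 × $11 = $38,665. Book value $132,889.

$38,665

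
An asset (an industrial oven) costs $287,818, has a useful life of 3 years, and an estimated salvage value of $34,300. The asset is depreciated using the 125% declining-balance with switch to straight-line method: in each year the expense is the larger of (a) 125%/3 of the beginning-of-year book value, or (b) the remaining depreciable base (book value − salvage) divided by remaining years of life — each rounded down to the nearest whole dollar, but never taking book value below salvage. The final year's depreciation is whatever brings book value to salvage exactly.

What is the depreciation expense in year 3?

Depreciable base = $287,818 − $34,300 = $253,518.
Year 1: DB = ⌊$287,818 × 125%/3⌋ = $119,924; SL = ⌊$253,518/3⌋ = $84,506 → take DB $119,924. Book value $167,894.
Year 2: DB = ⌊$167,894 × 125%/3⌋ = $69,955; SL = ⌊$133,594/2⌋ = $66,797 → take DB $69,955. Book value $97,939.
Year 3 (final): $97,939 − $34,300 = $63,639. Book value $34,300.

$63,639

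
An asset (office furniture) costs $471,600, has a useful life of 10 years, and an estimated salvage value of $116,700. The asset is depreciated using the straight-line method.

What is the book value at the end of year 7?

Depreciable base = $471,600 − $116,700 = $354,900.
Annual expense = $354,900 / 10 = $35,490.
End of year 1: book value $436,110.
End of year 2: book value $400,620.
End of year 3: book value $365,130.
End of year 4: book value $329,640.
End of year 5: book value $294,150.
End of year 6: book value $258,660.
End of year 7: book value $223,170.

$223,170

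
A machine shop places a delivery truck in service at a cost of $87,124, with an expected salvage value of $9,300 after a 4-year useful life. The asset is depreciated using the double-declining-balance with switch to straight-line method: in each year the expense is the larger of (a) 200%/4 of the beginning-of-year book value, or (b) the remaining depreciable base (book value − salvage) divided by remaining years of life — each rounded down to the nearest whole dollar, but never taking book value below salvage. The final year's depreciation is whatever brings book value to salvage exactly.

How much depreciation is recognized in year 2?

Depreciable base = $87,124 − $9,300 = $77,824.
Year 1: DB = ⌊$87,124 × 200%/4⌋ = $43,562; SL = ⌊$77,824/4⌋ = $19,456 → take DB $43,562. Book value $43,562.
Year 2: DB = ⌊$43,562 × 200%/4⌋ = $21,781; SL = ⌊$34,262/3⌋ = $11,420 → take DB $21,781. Book value $21,781.

$21,781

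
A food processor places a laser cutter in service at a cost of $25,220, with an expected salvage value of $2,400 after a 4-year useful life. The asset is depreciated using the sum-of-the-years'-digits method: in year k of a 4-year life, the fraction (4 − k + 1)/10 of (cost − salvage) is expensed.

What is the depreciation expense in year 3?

$4,564

Depreciable base = $25,220 − $2,400 = $22,820.
Sum of the years' digits = 4+3+2+1 = 10.
Year 1: $22,820 × 4/10 = $9,128. Book value $16,092.
Year 2: $22,820 × 3/10 = $6,846. Book value $9,246.
Year 3: $22,820 × 2/10 = $4,564. Book value $4,682.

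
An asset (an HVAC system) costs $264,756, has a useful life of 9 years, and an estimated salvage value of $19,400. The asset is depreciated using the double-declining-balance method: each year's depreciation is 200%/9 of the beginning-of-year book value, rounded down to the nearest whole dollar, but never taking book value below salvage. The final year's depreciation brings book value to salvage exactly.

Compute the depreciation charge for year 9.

$16,058

Depreciable base = $264,756 − $19,400 = $245,356.
Year 1: ⌊$264,756 × 200%/9⌋ = $58,834. Book value $205,922.
Year 2: ⌊$205,922 × 200%/9⌋ = $45,760. Book value $160,162.
Year 3: ⌊$160,162 × 200%/9⌋ = $35,591. Book value $124,571.
Year 4: ⌊$124,571 × 200%/9⌋ = $27,682. Book value $96,889.
Year 5: ⌊$96,889 × 200%/9⌋ = $21,530. Book value $75,359.
Year 6: ⌊$75,359 × 200%/9⌋ = $16,746. Book value $58,613.
Year 7: ⌊$58,613 × 200%/9⌋ = $13,025. Book value $45,588.
Year 8: ⌊$45,588 × 200%/9⌋ = $10,130. Book value $35,458.
Year 9 (final): $35,458 − $19,400 = $16,058. Book value $19,400.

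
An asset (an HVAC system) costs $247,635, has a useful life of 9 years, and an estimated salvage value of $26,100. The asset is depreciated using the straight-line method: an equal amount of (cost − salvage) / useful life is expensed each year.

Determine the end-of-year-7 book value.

$75,330

Depreciable base = $247,635 − $26,100 = $221,535.
Annual expense = $221,535 / 9 = $24,615.
End of year 1: book value $223,020.
End of year 2: book value $198,405.
End of year 3: book value $173,790.
End of year 4: book value $149,175.
End of year 5: book value $124,560.
End of year 6: book value $99,945.
End of year 7: book value $75,330.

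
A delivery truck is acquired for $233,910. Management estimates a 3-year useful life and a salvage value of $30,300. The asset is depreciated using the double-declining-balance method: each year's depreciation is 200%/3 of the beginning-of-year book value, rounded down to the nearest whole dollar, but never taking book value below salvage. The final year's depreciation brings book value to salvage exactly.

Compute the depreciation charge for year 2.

Depreciable base = $233,910 − $30,300 = $203,610.
Year 1: ⌊$233,910 × 200%/3⌋ = $155,940. Book value $77,970.
Year 2: ⌊$77,970 × 200%/3⌋ = $51,980, capped at $47,670. Book value $30,300.

$47,670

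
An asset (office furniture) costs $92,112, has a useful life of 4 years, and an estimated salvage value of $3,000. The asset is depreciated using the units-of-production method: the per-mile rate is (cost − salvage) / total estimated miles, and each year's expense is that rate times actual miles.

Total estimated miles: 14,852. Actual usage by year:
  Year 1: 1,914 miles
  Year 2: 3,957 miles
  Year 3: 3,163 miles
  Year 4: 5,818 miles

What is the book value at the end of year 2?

$56,886

Depreciable base = $92,112 − $3,000 = $89,112.
Rate = $89,112 / 14,852 miles = $6 per mile.
Year 1: 1,914 × $6 = $11,484. Book value $80,628.
Year 2: 3,957 × $6 = $23,742. Book value $56,886.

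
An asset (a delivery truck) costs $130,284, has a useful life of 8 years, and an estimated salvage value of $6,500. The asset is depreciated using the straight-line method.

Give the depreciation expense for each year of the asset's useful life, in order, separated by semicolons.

$15,473; $15,473; $15,473; $15,473; $15,473; $15,473; $15,473; $15,473

Depreciable base = $130,284 − $6,500 = $123,784.
Annual expense = $123,784 / 8 = $15,473.
End of year 1: book value $114,811.
End of year 2: book value $99,338.
End of year 3: book value $83,865.
End of year 4: book value $68,392.
End of year 5: book value $52,919.
End of year 6: book value $37,446.
End of year 7: book value $21,973.
End of year 8: book value $6,500.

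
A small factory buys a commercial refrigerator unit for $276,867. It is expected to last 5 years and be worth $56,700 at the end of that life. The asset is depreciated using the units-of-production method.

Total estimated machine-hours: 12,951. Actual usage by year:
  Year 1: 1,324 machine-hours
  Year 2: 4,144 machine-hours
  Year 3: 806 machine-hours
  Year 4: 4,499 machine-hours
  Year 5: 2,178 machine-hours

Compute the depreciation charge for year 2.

Depreciable base = $276,867 − $56,700 = $220,167.
Rate = $220,167 / 12,951 machine-hours = $17 per machine-hour.
Year 1: 1,324 × $17 = $22,508. Book value $254,359.
Year 2: 4,144 × $17 = $70,448. Book value $183,911.

$70,448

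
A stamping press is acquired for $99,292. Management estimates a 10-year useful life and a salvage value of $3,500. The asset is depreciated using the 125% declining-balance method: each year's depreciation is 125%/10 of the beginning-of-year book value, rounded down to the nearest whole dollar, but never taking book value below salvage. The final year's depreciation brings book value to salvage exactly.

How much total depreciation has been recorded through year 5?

Depreciable base = $99,292 − $3,500 = $95,792.
Year 1: ⌊$99,292 × 125%/10⌋ = $12,411. Book value $86,881.
Year 2: ⌊$86,881 × 125%/10⌋ = $10,860. Book value $76,021.
Year 3: ⌊$76,021 × 125%/10⌋ = $9,502. Book value $66,519.
Year 4: ⌊$66,519 × 125%/10⌋ = $8,314. Book value $58,205.
Year 5: ⌊$58,205 × 125%/10⌋ = $7,275. Book value $50,930.
Accumulated through year 5 = $99,292 − $50,930 = $48,362.

$48,362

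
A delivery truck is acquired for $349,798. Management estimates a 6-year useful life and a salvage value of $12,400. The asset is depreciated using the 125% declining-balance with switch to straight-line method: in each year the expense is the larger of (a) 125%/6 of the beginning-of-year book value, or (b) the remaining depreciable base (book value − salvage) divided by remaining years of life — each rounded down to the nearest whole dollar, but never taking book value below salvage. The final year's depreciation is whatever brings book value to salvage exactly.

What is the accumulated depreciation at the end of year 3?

$182,274

Depreciable base = $349,798 − $12,400 = $337,398.
Year 1: DB = ⌊$349,798 × 125%/6⌋ = $72,874; SL = ⌊$337,398/6⌋ = $56,233 → take DB $72,874. Book value $276,924.
Year 2: DB = ⌊$276,924 × 125%/6⌋ = $57,692; SL = ⌊$264,524/5⌋ = $52,904 → take DB $57,692. Book value $219,232.
Year 3: DB = ⌊$219,232 × 125%/6⌋ = $45,673; SL = ⌊$206,832/4⌋ = $51,708 → take SL $51,708. Book value $167,524.
Accumulated through year 3 = $349,798 − $167,524 = $182,274.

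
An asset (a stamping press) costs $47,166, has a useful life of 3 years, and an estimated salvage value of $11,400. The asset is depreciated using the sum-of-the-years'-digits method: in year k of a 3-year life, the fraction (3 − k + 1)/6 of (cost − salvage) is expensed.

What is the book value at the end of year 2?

Depreciable base = $47,166 − $11,400 = $35,766.
Sum of the years' digits = 3+2+1 = 6.
Year 1: $35,766 × 3/6 = $17,883. Book value $29,283.
Year 2: $35,766 × 2/6 = $11,922. Book value $17,361.

$17,361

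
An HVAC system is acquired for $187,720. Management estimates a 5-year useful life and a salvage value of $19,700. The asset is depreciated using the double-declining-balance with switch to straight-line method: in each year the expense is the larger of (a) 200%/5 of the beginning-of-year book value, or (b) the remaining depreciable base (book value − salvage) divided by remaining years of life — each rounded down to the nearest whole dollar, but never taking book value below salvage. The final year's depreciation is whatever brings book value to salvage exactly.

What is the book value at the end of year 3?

Depreciable base = $187,720 − $19,700 = $168,020.
Year 1: DB = ⌊$187,720 × 200%/5⌋ = $75,088; SL = ⌊$168,020/5⌋ = $33,604 → take DB $75,088. Book value $112,632.
Year 2: DB = ⌊$112,632 × 200%/5⌋ = $45,052; SL = ⌊$92,932/4⌋ = $23,233 → take DB $45,052. Book value $67,580.
Year 3: DB = ⌊$67,580 × 200%/5⌋ = $27,032; SL = ⌊$47,880/3⌋ = $15,960 → take DB $27,032. Book value $40,548.

$40,548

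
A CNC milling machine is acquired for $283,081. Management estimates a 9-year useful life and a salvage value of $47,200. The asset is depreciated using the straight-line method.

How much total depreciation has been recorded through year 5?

$131,045

Depreciable base = $283,081 − $47,200 = $235,881.
Annual expense = $235,881 / 9 = $26,209.
End of year 1: book value $256,872.
End of year 2: book value $230,663.
End of year 3: book value $204,454.
End of year 4: book value $178,245.
End of year 5: book value $152,036.
Accumulated through year 5 = $283,081 − $152,036 = $131,045.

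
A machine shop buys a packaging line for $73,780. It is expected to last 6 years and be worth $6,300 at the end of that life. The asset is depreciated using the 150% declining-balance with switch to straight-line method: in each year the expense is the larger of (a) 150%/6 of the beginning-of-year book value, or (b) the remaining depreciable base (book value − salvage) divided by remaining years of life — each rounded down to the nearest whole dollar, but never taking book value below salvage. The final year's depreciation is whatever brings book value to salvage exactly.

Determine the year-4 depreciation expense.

Depreciable base = $73,780 − $6,300 = $67,480.
Year 1: DB = ⌊$73,780 × 150%/6⌋ = $18,445; SL = ⌊$67,480/6⌋ = $11,246 → take DB $18,445. Book value $55,335.
Year 2: DB = ⌊$55,335 × 150%/6⌋ = $13,833; SL = ⌊$49,035/5⌋ = $9,807 → take DB $13,833. Book value $41,502.
Year 3: DB = ⌊$41,502 × 150%/6⌋ = $10,375; SL = ⌊$35,202/4⌋ = $8,800 → take DB $10,375. Book value $31,127.
Year 4: DB = ⌊$31,127 × 150%/6⌋ = $7,781; SL = ⌊$24,827/3⌋ = $8,275 → take SL $8,275. Book value $22,852.

$8,275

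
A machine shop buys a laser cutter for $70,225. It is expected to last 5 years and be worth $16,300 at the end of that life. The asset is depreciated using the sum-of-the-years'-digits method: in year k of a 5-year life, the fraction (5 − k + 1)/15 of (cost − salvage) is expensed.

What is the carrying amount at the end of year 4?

$19,895

Depreciable base = $70,225 − $16,300 = $53,925.
Sum of the years' digits = 5+4+3+2+1 = 15.
Year 1: $53,925 × 5/15 = $17,975. Book value $52,250.
Year 2: $53,925 × 4/15 = $14,380. Book value $37,870.
Year 3: $53,925 × 3/15 = $10,785. Book value $27,085.
Year 4: $53,925 × 2/15 = $7,190. Book value $19,895.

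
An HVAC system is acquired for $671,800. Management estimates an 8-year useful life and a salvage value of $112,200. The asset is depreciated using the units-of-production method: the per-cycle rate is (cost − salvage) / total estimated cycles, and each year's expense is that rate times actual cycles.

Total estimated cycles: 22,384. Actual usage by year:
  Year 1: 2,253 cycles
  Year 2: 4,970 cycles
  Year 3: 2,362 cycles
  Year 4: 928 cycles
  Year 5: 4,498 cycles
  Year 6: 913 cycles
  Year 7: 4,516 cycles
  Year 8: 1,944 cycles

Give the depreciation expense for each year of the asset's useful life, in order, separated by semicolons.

Depreciable base = $671,800 − $112,200 = $559,600.
Rate = $559,600 / 22,384 cycles = $25 per cycle.
Year 1: 2,253 × $25 = $56,325. Book value $615,475.
Year 2: 4,970 × $25 = $124,250. Book value $491,225.
Year 3: 2,362 × $25 = $59,050. Book value $432,175.
Year 4: 928 × $25 = $23,200. Book value $408,975.
Year 5: 4,498 × $25 = $112,450. Book value $296,525.
Year 6: 913 × $25 = $22,825. Book value $273,700.
Year 7: 4,516 × $25 = $112,900. Book value $160,800.
Year 8: 1,944 × $25 = $48,600. Book value $112,200.

$56,325; $124,250; $59,050; $23,200; $112,450; $22,825; $112,900; $48,600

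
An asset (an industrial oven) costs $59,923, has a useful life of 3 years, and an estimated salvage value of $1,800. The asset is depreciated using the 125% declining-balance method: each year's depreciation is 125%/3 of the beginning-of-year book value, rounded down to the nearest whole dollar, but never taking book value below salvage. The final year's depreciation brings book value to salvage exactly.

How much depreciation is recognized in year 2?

Depreciable base = $59,923 − $1,800 = $58,123.
Year 1: ⌊$59,923 × 125%/3⌋ = $24,967. Book value $34,956.
Year 2: ⌊$34,956 × 125%/3⌋ = $14,565. Book value $20,391.

$14,565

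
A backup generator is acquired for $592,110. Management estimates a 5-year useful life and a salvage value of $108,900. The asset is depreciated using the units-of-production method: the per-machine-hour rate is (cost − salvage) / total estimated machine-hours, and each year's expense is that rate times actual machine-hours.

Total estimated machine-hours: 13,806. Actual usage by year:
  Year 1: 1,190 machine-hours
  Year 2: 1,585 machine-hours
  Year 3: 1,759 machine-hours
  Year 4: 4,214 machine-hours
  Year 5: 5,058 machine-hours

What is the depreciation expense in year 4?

Depreciable base = $592,110 − $108,900 = $483,210.
Rate = $483,210 / 13,806 machine-hours = $35 per machine-hour.
Year 1: 1,190 × $35 = $41,650. Book value $550,460.
Year 2: 1,585 × $35 = $55,475. Book value $494,985.
Year 3: 1,759 × $35 = $61,565. Book value $433,420.
Year 4: 4,214 × $35 = $147,490. Book value $285,930.

$147,490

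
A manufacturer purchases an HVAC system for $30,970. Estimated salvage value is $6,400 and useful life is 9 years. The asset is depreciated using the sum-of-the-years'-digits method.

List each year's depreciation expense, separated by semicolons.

Depreciable base = $30,970 − $6,400 = $24,570.
Sum of the years' digits = 9+8+7+6+5+4+3+2+1 = 45.
Year 1: $24,570 × 9/45 = $4,914. Book value $26,056.
Year 2: $24,570 × 8/45 = $4,368. Book value $21,688.
Year 3: $24,570 × 7/45 = $3,822. Book value $17,866.
Year 4: $24,570 × 6/45 = $3,276. Book value $14,590.
Year 5: $24,570 × 5/45 = $2,730. Book value $11,860.
Year 6: $24,570 × 4/45 = $2,184. Book value $9,676.
Year 7: $24,570 × 3/45 = $1,638. Book value $8,038.
Year 8: $24,570 × 2/45 = $1,092. Book value $6,946.
Year 9: $24,570 × 1/45 = $546. Book value $6,400.

$4,914; $4,368; $3,822; $3,276; $2,730; $2,184; $1,638; $1,092; $546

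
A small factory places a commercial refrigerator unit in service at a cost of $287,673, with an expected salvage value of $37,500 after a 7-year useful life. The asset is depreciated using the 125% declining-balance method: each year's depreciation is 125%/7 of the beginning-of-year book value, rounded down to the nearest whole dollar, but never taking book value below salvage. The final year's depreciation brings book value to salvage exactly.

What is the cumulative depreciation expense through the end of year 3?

$128,227

Depreciable base = $287,673 − $37,500 = $250,173.
Year 1: ⌊$287,673 × 125%/7⌋ = $51,370. Book value $236,303.
Year 2: ⌊$236,303 × 125%/7⌋ = $42,196. Book value $194,107.
Year 3: ⌊$194,107 × 125%/7⌋ = $34,661. Book value $159,446.
Accumulated through year 3 = $287,673 − $159,446 = $128,227.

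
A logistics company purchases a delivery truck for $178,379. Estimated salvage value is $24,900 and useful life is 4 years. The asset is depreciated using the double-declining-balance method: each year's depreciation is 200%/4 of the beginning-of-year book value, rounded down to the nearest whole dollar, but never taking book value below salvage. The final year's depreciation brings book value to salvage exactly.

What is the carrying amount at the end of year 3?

Depreciable base = $178,379 − $24,900 = $153,479.
Year 1: ⌊$178,379 × 200%/4⌋ = $89,189. Book value $89,190.
Year 2: ⌊$89,190 × 200%/4⌋ = $44,595. Book value $44,595.
Year 3: ⌊$44,595 × 200%/4⌋ = $22,297, capped at $19,695. Book value $24,900.

$24,900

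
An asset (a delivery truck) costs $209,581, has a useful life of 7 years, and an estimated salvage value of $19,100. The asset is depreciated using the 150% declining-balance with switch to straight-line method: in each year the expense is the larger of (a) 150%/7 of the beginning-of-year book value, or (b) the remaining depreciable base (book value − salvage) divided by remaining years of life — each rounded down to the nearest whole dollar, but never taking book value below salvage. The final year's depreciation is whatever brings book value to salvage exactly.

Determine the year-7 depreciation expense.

Depreciable base = $209,581 − $19,100 = $190,481.
Year 1: DB = ⌊$209,581 × 150%/7⌋ = $44,910; SL = ⌊$190,481/7⌋ = $27,211 → take DB $44,910. Book value $164,671.
Year 2: DB = ⌊$164,671 × 150%/7⌋ = $35,286; SL = ⌊$145,571/6⌋ = $24,261 → take DB $35,286. Book value $129,385.
Year 3: DB = ⌊$129,385 × 150%/7⌋ = $27,725; SL = ⌊$110,285/5⌋ = $22,057 → take DB $27,725. Book value $101,660.
Year 4: DB = ⌊$101,660 × 150%/7⌋ = $21,784; SL = ⌊$82,560/4⌋ = $20,640 → take DB $21,784. Book value $79,876.
Year 5: DB = ⌊$79,876 × 150%/7⌋ = $17,116; SL = ⌊$60,776/3⌋ = $20,258 → take SL $20,258. Book value $59,618.
Year 6: DB = ⌊$59,618 × 150%/7⌋ = $12,775; SL = ⌊$40,518/2⌋ = $20,259 → take SL $20,259. Book value $39,359.
Year 7 (final): $39,359 − $19,100 = $20,259. Book value $19,100.

$20,259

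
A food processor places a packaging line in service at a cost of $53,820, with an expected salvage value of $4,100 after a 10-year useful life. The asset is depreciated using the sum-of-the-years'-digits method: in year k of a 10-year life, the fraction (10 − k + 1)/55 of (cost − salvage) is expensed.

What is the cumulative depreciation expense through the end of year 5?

$36,160

Depreciable base = $53,820 − $4,100 = $49,720.
Sum of the years' digits = 10+9+8+7+6+5+4+3+2+1 = 55.
Year 1: $49,720 × 10/55 = $9,040. Book value $44,780.
Year 2: $49,720 × 9/55 = $8,136. Book value $36,644.
Year 3: $49,720 × 8/55 = $7,232. Book value $29,412.
Year 4: $49,720 × 7/55 = $6,328. Book value $23,084.
Year 5: $49,720 × 6/55 = $5,424. Book value $17,660.
Accumulated through year 5 = $53,820 − $17,660 = $36,160.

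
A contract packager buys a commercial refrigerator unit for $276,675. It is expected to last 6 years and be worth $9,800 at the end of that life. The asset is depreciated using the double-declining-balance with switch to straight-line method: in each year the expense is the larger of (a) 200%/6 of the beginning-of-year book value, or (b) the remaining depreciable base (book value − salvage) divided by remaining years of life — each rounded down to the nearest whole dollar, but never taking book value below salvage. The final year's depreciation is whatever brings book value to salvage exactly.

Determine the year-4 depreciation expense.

Depreciable base = $276,675 − $9,800 = $266,875.
Year 1: DB = ⌊$276,675 × 200%/6⌋ = $92,225; SL = ⌊$266,875/6⌋ = $44,479 → take DB $92,225. Book value $184,450.
Year 2: DB = ⌊$184,450 × 200%/6⌋ = $61,483; SL = ⌊$174,650/5⌋ = $34,930 → take DB $61,483. Book value $122,967.
Year 3: DB = ⌊$122,967 × 200%/6⌋ = $40,989; SL = ⌊$113,167/4⌋ = $28,291 → take DB $40,989. Book value $81,978.
Year 4: DB = ⌊$81,978 × 200%/6⌋ = $27,326; SL = ⌊$72,178/3⌋ = $24,059 → take DB $27,326. Book value $54,652.

$27,326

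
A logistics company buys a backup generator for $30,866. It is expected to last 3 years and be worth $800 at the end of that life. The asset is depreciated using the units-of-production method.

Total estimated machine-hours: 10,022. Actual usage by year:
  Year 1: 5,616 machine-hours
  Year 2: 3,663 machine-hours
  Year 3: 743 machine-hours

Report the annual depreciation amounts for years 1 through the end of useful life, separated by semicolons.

Depreciable base = $30,866 − $800 = $30,066.
Rate = $30,066 / 10,022 machine-hours = $3 per machine-hour.
Year 1: 5,616 × $3 = $16,848. Book value $14,018.
Year 2: 3,663 × $3 = $10,989. Book value $3,029.
Year 3: 743 × $3 = $2,229. Book value $800.

$16,848; $10,989; $2,229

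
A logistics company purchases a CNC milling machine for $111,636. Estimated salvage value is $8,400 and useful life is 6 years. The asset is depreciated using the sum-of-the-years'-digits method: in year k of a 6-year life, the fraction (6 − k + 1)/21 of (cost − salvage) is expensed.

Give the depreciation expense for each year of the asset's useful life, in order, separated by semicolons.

Depreciable base = $111,636 − $8,400 = $103,236.
Sum of the years' digits = 6+5+4+3+2+1 = 21.
Year 1: $103,236 × 6/21 = $29,496. Book value $82,140.
Year 2: $103,236 × 5/21 = $24,580. Book value $57,560.
Year 3: $103,236 × 4/21 = $19,664. Book value $37,896.
Year 4: $103,236 × 3/21 = $14,748. Book value $23,148.
Year 5: $103,236 × 2/21 = $9,832. Book value $13,316.
Year 6: $103,236 × 1/21 = $4,916. Book value $8,400.

$29,496; $24,580; $19,664; $14,748; $9,832; $4,916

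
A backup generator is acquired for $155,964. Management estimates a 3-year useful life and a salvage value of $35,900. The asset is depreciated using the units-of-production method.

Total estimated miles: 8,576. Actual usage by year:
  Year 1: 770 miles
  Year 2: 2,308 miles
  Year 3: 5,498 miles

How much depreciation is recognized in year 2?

$32,312

Depreciable base = $155,964 − $35,900 = $120,064.
Rate = $120,064 / 8,576 miles = $14 per mile.
Year 1: 770 × $14 = $10,780. Book value $145,184.
Year 2: 2,308 × $14 = $32,312. Book value $112,872.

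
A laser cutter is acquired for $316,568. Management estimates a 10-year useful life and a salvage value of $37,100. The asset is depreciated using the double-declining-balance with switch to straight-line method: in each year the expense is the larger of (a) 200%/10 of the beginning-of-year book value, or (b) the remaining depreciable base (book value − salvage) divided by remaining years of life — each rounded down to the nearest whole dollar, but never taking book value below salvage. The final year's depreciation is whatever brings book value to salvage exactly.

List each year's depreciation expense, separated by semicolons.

$63,313; $50,651; $40,520; $32,416; $25,933; $20,747; $16,597; $13,278; $10,622; $5,391

Depreciable base = $316,568 − $37,100 = $279,468.
Year 1: DB = ⌊$316,568 × 200%/10⌋ = $63,313; SL = ⌊$279,468/10⌋ = $27,946 → take DB $63,313. Book value $253,255.
Year 2: DB = ⌊$253,255 × 200%/10⌋ = $50,651; SL = ⌊$216,155/9⌋ = $24,017 → take DB $50,651. Book value $202,604.
Year 3: DB = ⌊$202,604 × 200%/10⌋ = $40,520; SL = ⌊$165,504/8⌋ = $20,688 → take DB $40,520. Book value $162,084.
Year 4: DB = ⌊$162,084 × 200%/10⌋ = $32,416; SL = ⌊$124,984/7⌋ = $17,854 → take DB $32,416. Book value $129,668.
Year 5: DB = ⌊$129,668 × 200%/10⌋ = $25,933; SL = ⌊$92,568/6⌋ = $15,428 → take DB $25,933. Book value $103,735.
Year 6: DB = ⌊$103,735 × 200%/10⌋ = $20,747; SL = ⌊$66,635/5⌋ = $13,327 → take DB $20,747. Book value $82,988.
Year 7: DB = ⌊$82,988 × 200%/10⌋ = $16,597; SL = ⌊$45,888/4⌋ = $11,472 → take DB $16,597. Book value $66,391.
Year 8: DB = ⌊$66,391 × 200%/10⌋ = $13,278; SL = ⌊$29,291/3⌋ = $9,763 → take DB $13,278. Book value $53,113.
Year 9: DB = ⌊$53,113 × 200%/10⌋ = $10,622; SL = ⌊$16,013/2⌋ = $8,006 → take DB $10,622. Book value $42,491.
Year 10 (final): $42,491 − $37,100 = $5,391. Book value $37,100.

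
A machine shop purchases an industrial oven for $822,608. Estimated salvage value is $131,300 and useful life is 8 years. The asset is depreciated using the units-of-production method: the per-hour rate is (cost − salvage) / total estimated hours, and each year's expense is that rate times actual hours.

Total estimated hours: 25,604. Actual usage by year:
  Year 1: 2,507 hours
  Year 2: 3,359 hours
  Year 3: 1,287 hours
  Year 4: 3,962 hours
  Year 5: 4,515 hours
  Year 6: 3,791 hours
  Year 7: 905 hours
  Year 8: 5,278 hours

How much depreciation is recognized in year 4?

$106,974

Depreciable base = $822,608 − $131,300 = $691,308.
Rate = $691,308 / 25,604 hours = $27 per hour.
Year 1: 2,507 × $27 = $67,689. Book value $754,919.
Year 2: 3,359 × $27 = $90,693. Book value $664,226.
Year 3: 1,287 × $27 = $34,749. Book value $629,477.
Year 4: 3,962 × $27 = $106,974. Book value $522,503.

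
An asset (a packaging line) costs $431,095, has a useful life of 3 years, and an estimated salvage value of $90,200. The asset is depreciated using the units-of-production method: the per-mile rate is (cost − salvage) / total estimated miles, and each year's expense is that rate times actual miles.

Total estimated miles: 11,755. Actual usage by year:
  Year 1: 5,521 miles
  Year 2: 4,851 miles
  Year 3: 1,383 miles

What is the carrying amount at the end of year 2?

$130,307

Depreciable base = $431,095 − $90,200 = $340,895.
Rate = $340,895 / 11,755 miles = $29 per mile.
Year 1: 5,521 × $29 = $160,109. Book value $270,986.
Year 2: 4,851 × $29 = $140,679. Book value $130,307.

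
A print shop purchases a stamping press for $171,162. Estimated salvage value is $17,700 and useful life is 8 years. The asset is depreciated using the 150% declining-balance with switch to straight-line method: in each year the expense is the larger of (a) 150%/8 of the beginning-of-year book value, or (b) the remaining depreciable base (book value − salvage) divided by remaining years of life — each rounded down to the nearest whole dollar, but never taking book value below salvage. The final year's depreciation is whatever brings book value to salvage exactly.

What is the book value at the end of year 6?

$46,148

Depreciable base = $171,162 − $17,700 = $153,462.
Year 1: DB = ⌊$171,162 × 150%/8⌋ = $32,092; SL = ⌊$153,462/8⌋ = $19,182 → take DB $32,092. Book value $139,070.
Year 2: DB = ⌊$139,070 × 150%/8⌋ = $26,075; SL = ⌊$121,370/7⌋ = $17,338 → take DB $26,075. Book value $112,995.
Year 3: DB = ⌊$112,995 × 150%/8⌋ = $21,186; SL = ⌊$95,295/6⌋ = $15,882 → take DB $21,186. Book value $91,809.
Year 4: DB = ⌊$91,809 × 150%/8⌋ = $17,214; SL = ⌊$74,109/5⌋ = $14,821 → take DB $17,214. Book value $74,595.
Year 5: DB = ⌊$74,595 × 150%/8⌋ = $13,986; SL = ⌊$56,895/4⌋ = $14,223 → take SL $14,223. Book value $60,372.
Year 6: DB = ⌊$60,372 × 150%/8⌋ = $11,319; SL = ⌊$42,672/3⌋ = $14,224 → take SL $14,224. Book value $46,148.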